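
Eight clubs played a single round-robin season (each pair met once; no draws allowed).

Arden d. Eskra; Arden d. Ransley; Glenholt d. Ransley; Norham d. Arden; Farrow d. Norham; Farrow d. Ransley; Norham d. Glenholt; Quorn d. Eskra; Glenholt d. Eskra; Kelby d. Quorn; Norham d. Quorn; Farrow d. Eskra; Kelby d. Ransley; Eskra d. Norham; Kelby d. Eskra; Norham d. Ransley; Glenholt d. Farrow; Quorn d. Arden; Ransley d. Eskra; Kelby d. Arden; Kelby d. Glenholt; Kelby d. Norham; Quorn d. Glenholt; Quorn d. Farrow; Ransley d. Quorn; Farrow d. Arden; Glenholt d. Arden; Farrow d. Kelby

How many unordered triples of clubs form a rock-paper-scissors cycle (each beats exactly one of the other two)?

Win totals: Glenholt 4, Kelby 6, Norham 4, Ransley 2, Arden 2, Quorn 4, Eskra 1, Farrow 5.
A club with w wins dominates both others in C(w,2) triples; summing gives 6 + 15 + 6 + 1 + 1 + 6 + 0 + 10 = 45 transitive triples.
Total triples C(8,3) = 56, so cyclic triples = 56 − 45 = 11.

11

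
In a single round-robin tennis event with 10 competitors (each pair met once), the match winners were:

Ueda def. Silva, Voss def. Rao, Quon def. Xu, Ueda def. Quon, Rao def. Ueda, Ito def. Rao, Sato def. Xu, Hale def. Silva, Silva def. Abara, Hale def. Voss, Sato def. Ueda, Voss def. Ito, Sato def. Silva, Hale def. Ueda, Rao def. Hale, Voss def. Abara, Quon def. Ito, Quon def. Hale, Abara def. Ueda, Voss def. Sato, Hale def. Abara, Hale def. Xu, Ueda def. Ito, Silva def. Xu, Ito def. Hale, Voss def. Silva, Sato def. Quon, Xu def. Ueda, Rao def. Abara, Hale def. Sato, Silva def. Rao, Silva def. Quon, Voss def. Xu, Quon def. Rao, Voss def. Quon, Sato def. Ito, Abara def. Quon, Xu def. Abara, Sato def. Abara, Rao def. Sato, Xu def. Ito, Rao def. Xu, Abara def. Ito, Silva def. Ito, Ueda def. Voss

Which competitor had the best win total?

Voss

Win totals: Xu 3, Voss 7, Ito 2, Rao 5, Sato 6, Hale 6, Silva 5, Quon 4, Abara 3, Ueda 4.
Voss leads with 7 wins (next highest: 6).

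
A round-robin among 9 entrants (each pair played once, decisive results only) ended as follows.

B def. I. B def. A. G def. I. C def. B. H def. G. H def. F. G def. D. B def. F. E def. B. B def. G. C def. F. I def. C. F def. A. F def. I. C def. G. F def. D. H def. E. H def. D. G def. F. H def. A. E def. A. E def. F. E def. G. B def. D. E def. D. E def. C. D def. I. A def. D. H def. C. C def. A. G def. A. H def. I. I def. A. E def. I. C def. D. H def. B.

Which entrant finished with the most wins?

H

Win totals: A 1, B 5, C 5, D 1, E 7, F 3, G 4, H 8, I 2.
H leads with 8 wins (next highest: 7).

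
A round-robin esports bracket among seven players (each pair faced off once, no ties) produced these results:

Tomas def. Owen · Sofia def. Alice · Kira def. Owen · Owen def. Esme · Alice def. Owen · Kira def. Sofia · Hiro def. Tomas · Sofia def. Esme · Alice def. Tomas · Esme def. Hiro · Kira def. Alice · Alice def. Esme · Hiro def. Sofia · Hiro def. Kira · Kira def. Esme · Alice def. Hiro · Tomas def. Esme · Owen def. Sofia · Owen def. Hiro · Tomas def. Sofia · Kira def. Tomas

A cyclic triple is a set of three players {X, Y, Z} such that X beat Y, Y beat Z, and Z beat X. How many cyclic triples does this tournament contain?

Win totals: Hiro 3, Tomas 3, Kira 5, Sofia 2, Owen 3, Esme 1, Alice 4.
A player with w wins dominates both others in C(w,2) triples; summing gives 3 + 3 + 10 + 1 + 3 + 0 + 6 = 26 transitive triples.
Total triples C(7,3) = 35, so cyclic triples = 35 − 26 = 9.

9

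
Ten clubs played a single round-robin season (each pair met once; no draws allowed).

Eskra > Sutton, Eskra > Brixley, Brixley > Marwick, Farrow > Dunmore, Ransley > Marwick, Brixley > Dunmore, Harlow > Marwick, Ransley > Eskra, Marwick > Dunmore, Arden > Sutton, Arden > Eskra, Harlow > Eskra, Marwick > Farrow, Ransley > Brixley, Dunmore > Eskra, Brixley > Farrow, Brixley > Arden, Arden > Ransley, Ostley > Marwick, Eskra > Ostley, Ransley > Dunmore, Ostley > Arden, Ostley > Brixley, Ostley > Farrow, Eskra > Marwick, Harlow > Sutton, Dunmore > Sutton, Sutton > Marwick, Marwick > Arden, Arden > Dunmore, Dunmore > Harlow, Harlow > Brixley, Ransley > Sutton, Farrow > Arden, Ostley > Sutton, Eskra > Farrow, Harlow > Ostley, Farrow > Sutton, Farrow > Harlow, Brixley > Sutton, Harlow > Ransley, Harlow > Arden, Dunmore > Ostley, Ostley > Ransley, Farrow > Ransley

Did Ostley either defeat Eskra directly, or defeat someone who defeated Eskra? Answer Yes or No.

Yes

Ostley did not beat Eskra directly.
Ostley beat Brixley, Marwick, Sutton, Farrow, Ransley, Arden. Of those, Ransley beat Eskra.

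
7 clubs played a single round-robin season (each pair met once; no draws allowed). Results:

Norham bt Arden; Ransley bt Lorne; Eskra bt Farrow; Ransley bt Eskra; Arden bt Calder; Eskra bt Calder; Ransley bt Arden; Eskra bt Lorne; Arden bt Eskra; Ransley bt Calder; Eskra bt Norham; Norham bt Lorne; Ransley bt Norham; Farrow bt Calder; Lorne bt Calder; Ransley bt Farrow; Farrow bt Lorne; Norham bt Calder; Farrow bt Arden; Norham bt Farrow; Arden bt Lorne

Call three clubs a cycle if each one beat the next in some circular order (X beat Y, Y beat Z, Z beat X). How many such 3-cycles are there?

2

Win totals: Arden 3, Ransley 6, Norham 4, Lorne 1, Eskra 4, Farrow 3, Calder 0.
A club with w wins dominates both others in C(w,2) triples; summing gives 3 + 15 + 6 + 0 + 6 + 3 + 0 = 33 transitive triples.
Total triples C(7,3) = 35, so cyclic triples = 35 − 33 = 2.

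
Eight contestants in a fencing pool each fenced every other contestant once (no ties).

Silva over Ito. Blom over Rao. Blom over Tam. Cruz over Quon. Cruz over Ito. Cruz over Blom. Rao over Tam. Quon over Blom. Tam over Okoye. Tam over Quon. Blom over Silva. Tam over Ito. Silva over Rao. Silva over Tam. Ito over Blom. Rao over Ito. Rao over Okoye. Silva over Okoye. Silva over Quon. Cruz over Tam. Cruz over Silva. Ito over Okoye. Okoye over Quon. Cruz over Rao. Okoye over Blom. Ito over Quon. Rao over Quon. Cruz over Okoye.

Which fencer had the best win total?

Cruz

Win totals: Ito 3, Rao 4, Okoye 2, Tam 3, Blom 3, Quon 1, Cruz 7, Silva 5.
Cruz leads with 7 wins (next highest: 5).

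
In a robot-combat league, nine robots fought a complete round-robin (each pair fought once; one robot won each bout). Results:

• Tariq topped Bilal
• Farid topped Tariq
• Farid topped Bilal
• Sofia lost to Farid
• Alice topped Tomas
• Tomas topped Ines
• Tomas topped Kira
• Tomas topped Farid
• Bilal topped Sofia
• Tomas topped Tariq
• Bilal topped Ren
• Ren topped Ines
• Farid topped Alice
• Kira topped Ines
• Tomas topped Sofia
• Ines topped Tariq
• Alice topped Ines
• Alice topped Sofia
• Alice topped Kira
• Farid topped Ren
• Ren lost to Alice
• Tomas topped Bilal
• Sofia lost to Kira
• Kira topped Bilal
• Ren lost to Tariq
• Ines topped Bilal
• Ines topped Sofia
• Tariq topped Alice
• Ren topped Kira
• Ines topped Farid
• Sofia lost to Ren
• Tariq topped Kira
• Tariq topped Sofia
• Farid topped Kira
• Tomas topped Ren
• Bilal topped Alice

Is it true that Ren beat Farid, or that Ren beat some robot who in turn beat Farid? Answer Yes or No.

Ren did not beat Farid directly.
Ren beat Ines, Kira, Sofia. Of those, Ines beat Farid.

Yes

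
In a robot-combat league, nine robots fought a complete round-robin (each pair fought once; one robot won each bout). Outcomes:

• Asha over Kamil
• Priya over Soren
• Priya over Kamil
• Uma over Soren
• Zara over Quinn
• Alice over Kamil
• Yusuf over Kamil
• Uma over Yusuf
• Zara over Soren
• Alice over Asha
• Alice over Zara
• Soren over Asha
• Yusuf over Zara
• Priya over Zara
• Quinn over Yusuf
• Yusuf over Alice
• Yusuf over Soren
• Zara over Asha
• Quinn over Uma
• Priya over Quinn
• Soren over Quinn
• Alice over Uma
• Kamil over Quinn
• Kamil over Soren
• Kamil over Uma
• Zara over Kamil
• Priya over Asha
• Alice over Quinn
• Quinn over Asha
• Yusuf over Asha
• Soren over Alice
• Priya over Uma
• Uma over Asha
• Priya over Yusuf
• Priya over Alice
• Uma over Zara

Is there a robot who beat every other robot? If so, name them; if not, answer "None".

Priya

Priya has 8 wins out of 8 opponents — a perfect record.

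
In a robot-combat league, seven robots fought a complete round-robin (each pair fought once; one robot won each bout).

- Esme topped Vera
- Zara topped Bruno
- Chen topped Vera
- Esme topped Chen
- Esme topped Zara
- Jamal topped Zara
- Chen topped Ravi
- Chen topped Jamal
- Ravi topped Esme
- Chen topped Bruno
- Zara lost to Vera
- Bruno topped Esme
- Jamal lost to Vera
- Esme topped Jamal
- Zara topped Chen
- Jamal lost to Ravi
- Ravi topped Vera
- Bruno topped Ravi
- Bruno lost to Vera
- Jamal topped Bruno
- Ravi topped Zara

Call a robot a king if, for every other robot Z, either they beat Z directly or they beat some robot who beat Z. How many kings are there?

6

Bruno reaches everyone (king).
Zara reaches everyone (king).
Esme reaches everyone (king).
Jamal cannot reach Vera in two steps.
Ravi reaches everyone (king).
Vera reaches everyone (king).
Chen reaches everyone (king).
Kings: Bruno, Zara, Esme, Ravi, Vera, Chen — 6.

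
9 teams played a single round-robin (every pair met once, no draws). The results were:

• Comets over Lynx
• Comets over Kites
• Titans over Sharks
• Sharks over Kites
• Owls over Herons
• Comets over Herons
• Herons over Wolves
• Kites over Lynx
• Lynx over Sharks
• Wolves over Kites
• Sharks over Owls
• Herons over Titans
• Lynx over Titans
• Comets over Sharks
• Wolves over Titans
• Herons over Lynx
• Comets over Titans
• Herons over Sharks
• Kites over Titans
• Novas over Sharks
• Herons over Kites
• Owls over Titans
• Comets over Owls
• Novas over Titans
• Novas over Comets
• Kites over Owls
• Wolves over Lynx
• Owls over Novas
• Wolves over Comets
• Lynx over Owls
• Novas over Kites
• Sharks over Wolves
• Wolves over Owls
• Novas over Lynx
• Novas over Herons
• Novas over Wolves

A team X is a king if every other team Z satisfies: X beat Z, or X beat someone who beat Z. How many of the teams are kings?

5

Titans cannot reach Comets, Lynx, Novas, Herons in two steps.
Comets reaches everyone (king).
Kites cannot reach Comets, Wolves in two steps.
Lynx cannot reach Comets in two steps.
Novas reaches everyone (king).
Wolves reaches everyone (king).
Owls reaches everyone (king).
Sharks reaches everyone (king).
Herons cannot reach Novas in two steps.
Kings: Comets, Novas, Wolves, Owls, Sharks — 5.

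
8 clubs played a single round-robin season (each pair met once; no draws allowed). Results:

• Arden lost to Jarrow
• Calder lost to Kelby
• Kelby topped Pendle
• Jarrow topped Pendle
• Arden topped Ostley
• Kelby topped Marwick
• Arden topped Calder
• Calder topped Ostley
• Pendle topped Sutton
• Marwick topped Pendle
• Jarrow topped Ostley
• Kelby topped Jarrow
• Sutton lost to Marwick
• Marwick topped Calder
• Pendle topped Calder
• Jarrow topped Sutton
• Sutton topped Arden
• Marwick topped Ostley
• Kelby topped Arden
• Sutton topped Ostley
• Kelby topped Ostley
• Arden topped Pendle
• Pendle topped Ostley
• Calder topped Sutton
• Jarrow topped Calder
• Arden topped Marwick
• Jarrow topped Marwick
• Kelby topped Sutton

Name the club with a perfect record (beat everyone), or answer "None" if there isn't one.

Kelby

Kelby has 7 wins out of 7 opponents — a perfect record.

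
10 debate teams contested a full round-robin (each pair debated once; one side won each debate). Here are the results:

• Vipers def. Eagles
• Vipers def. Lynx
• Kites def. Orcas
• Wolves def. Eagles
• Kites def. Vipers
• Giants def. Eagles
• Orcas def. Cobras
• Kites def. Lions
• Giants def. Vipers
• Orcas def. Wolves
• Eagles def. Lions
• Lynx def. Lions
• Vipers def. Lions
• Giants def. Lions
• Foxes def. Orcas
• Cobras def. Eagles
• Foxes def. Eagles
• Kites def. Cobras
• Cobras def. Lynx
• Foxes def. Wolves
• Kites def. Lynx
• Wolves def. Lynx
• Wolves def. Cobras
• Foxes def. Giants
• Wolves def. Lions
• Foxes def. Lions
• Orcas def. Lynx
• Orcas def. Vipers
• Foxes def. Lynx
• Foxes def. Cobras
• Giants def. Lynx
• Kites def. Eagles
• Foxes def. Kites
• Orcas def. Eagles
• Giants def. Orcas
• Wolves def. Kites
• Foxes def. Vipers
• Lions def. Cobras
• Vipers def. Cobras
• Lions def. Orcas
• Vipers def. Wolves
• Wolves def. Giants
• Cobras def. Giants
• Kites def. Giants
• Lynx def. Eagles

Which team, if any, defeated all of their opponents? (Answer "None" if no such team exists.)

Foxes

Foxes has 9 wins out of 9 opponents — a perfect record.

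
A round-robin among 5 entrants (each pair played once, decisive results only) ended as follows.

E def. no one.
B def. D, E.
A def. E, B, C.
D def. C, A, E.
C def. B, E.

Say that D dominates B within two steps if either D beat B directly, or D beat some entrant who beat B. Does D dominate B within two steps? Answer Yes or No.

D did not beat B directly.
D beat A, C, E. Of those, A beat B.

Yes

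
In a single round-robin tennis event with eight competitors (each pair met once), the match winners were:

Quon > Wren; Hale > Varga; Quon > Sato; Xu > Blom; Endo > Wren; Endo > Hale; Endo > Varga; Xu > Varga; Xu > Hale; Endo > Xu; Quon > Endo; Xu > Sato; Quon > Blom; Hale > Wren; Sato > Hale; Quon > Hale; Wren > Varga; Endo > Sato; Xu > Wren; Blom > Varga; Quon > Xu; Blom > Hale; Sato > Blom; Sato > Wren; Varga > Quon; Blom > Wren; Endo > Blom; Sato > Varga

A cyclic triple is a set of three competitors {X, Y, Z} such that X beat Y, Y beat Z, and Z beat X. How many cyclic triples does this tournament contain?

6

Win totals: Xu 5, Blom 3, Sato 4, Wren 1, Endo 6, Hale 2, Quon 6, Varga 1.
A competitor with w wins dominates both others in C(w,2) triples; summing gives 10 + 3 + 6 + 0 + 15 + 1 + 15 + 0 = 50 transitive triples.
Total triples C(8,3) = 56, so cyclic triples = 56 − 50 = 6.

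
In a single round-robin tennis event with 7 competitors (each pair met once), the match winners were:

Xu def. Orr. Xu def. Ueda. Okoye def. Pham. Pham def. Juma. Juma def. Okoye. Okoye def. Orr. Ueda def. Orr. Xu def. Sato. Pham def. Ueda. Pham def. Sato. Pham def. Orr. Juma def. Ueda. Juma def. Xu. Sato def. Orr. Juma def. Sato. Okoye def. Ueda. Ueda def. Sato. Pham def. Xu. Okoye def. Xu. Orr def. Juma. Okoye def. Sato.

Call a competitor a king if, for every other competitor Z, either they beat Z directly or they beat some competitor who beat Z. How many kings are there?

3

Pham reaches everyone (king).
Okoye reaches everyone (king).
Xu cannot reach Pham, Okoye in two steps.
Juma reaches everyone (king).
Orr cannot reach Pham in two steps.
Sato cannot reach Pham, Okoye, Xu, Ueda in two steps.
Ueda cannot reach Pham, Okoye, Xu in two steps.
Kings: Pham, Okoye, Juma — 3.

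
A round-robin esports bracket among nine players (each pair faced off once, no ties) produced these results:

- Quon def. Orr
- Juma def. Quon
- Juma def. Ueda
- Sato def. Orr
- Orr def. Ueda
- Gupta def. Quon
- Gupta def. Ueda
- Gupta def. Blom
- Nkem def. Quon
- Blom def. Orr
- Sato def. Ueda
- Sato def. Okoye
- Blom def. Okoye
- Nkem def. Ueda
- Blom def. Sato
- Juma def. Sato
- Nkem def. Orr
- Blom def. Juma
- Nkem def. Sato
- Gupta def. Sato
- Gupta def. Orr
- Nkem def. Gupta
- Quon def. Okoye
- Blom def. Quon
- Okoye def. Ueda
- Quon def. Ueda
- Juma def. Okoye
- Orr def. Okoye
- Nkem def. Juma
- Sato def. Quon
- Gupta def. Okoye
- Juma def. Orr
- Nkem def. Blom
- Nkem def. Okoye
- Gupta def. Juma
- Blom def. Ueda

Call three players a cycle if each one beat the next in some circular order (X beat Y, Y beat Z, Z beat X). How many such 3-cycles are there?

Win totals: Blom 6, Nkem 8, Orr 2, Okoye 1, Quon 3, Ueda 0, Gupta 7, Sato 4, Juma 5.
A player with w wins dominates both others in C(w,2) triples; summing gives 15 + 28 + 1 + 0 + 3 + 0 + 21 + 6 + 10 = 84 transitive triples.
Total triples C(9,3) = 84, so cyclic triples = 84 − 84 = 0.

0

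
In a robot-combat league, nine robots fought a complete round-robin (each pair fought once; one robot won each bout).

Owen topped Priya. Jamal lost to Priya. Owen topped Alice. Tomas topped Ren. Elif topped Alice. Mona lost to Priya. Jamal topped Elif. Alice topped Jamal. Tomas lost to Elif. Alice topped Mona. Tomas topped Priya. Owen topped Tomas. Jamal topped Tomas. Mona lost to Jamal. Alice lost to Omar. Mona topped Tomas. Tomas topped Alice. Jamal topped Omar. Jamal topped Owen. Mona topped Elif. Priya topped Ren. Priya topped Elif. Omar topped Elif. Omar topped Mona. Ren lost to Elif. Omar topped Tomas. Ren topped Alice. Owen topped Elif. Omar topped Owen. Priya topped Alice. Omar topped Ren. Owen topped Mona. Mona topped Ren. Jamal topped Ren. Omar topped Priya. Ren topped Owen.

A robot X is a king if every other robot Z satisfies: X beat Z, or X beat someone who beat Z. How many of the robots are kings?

Owen cannot reach Omar in two steps.
Tomas cannot reach Omar in two steps.
Mona cannot reach Omar, Jamal in two steps.
Priya reaches everyone (king).
Omar reaches everyone (king).
Jamal reaches everyone (king).
Ren cannot reach Omar in two steps.
Alice cannot reach Priya in two steps.
Elif cannot reach Omar in two steps.
Kings: Priya, Omar, Jamal — 3.

3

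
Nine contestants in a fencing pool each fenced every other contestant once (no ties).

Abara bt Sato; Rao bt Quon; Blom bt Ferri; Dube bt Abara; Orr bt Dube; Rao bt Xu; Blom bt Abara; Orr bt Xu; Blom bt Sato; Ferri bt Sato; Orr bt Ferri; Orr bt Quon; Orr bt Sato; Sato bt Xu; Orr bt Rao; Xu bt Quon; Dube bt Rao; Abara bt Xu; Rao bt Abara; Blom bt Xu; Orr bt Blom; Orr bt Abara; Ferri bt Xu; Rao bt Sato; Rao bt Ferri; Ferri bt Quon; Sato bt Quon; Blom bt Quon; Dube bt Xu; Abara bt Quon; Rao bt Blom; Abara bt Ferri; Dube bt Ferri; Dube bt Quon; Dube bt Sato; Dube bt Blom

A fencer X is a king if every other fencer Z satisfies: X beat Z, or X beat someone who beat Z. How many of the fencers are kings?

Abara cannot reach Dube, Blom, Rao, Orr in two steps.
Dube cannot reach Orr in two steps.
Ferri cannot reach Abara, Dube, Blom, Rao, Orr in two steps.
Quon cannot reach Abara, Dube, Ferri, Blom, Rao, Orr, Sato, Xu in two steps.
Blom cannot reach Dube, Rao, Orr in two steps.
Rao cannot reach Dube, Orr in two steps.
Orr reaches everyone (king).
Sato cannot reach Abara, Dube, Ferri, Blom, Rao, Orr in two steps.
Xu cannot reach Abara, Dube, Ferri, Blom, Rao, Orr, Sato in two steps.
Kings: Orr — 1.

1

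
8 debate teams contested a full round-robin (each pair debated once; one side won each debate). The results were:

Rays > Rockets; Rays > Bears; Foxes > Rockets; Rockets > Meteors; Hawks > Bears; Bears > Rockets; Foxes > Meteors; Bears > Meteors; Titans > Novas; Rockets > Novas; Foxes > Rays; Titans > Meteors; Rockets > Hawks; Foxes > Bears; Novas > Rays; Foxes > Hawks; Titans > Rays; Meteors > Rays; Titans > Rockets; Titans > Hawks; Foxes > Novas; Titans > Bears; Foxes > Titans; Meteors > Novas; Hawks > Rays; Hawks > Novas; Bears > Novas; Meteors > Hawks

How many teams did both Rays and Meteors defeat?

Rays beat: Bears, Rockets.
Meteors beat: Rays, Novas, Hawks.
No one was beaten by both.

0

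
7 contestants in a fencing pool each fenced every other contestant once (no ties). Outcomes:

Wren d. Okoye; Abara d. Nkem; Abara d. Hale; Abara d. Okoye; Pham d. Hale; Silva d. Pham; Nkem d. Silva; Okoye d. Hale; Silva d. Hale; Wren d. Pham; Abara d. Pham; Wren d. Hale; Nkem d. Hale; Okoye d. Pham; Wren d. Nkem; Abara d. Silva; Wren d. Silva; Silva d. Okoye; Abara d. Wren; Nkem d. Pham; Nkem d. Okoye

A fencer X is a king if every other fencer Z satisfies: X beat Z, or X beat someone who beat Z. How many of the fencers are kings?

Nkem cannot reach Wren, Abara in two steps.
Silva cannot reach Nkem, Wren, Abara in two steps.
Hale cannot reach Nkem, Silva, Wren, Abara, Okoye, Pham in two steps.
Wren cannot reach Abara in two steps.
Abara reaches everyone (king).
Okoye cannot reach Nkem, Silva, Wren, Abara in two steps.
Pham cannot reach Nkem, Silva, Wren, Abara, Okoye in two steps.
Kings: Abara — 1.

1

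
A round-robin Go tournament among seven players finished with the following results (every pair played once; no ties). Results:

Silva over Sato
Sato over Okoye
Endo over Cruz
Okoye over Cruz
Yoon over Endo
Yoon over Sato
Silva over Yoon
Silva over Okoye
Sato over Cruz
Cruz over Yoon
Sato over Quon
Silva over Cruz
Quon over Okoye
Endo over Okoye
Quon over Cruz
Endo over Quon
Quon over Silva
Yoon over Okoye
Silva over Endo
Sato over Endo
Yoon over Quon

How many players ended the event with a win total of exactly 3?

Win totals: Sato 4, Endo 3, Cruz 1, Quon 3, Yoon 4, Silva 5, Okoye 1.
Exactly 3: Endo, Quon — 2 players.

2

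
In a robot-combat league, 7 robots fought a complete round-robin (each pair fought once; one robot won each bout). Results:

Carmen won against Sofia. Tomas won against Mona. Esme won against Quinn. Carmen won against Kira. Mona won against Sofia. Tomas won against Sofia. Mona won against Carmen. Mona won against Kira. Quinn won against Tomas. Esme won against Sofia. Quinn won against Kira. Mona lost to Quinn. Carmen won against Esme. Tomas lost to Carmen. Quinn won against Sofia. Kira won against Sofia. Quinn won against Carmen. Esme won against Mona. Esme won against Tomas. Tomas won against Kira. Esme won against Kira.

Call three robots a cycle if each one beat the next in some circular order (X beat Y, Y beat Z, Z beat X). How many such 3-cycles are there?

Win totals: Sofia 0, Carmen 4, Esme 5, Kira 1, Tomas 3, Quinn 5, Mona 3.
A robot with w wins dominates both others in C(w,2) triples; summing gives 0 + 6 + 10 + 0 + 3 + 10 + 3 = 32 transitive triples.
Total triples C(7,3) = 35, so cyclic triples = 35 − 32 = 3.

3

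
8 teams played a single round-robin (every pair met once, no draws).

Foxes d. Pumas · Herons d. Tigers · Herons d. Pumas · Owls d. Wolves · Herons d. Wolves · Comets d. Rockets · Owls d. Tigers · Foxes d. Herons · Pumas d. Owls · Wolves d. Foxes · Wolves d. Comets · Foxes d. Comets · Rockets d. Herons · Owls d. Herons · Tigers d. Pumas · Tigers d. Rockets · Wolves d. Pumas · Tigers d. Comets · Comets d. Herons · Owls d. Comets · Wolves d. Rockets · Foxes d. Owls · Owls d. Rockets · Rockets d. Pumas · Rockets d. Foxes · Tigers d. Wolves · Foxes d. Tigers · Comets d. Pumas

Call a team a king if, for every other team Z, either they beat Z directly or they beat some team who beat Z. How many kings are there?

7

Wolves reaches everyone (king).
Pumas cannot reach Foxes in two steps.
Comets reaches everyone (king).
Foxes reaches everyone (king).
Herons reaches everyone (king).
Owls reaches everyone (king).
Rockets reaches everyone (king).
Tigers reaches everyone (king).
Kings: Wolves, Comets, Foxes, Herons, Owls, Rockets, Tigers — 7.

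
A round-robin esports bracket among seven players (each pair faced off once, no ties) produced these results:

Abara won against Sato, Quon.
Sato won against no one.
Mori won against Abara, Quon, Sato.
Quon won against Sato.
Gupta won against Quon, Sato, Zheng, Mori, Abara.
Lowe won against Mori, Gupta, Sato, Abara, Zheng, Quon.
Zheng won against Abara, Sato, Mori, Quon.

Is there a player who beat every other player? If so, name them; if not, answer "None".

Lowe

Lowe has 6 wins out of 6 opponents — a perfect record.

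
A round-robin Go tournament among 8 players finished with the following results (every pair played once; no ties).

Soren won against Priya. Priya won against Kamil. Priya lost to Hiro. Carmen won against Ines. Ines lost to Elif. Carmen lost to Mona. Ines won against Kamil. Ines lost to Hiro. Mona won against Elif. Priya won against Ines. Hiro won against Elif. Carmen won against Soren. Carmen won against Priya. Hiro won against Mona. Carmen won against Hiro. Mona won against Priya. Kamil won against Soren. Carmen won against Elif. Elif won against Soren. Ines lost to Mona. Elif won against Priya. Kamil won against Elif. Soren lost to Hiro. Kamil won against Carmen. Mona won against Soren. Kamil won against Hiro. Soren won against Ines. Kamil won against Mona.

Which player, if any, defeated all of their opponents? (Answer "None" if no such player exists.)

None

Highest win total is Mona with 5 (out of 7 possible).
Mona lost to Hiro, Kamil, so no player went undefeated.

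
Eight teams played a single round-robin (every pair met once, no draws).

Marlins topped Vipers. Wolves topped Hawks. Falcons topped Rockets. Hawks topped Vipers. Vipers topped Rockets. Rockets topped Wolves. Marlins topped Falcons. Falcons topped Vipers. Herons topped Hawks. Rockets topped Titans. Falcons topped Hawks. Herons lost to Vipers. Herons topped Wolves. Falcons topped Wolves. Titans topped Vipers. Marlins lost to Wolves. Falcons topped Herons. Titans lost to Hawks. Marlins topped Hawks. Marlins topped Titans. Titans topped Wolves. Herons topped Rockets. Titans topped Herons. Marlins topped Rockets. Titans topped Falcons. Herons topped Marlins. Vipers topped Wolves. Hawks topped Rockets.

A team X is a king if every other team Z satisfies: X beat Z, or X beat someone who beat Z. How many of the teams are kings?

5

Falcons reaches everyone (king).
Hawks cannot reach Marlins in two steps.
Marlins reaches everyone (king).
Wolves cannot reach Herons in two steps.
Vipers cannot reach Falcons in two steps.
Titans reaches everyone (king).
Rockets reaches everyone (king).
Herons reaches everyone (king).
Kings: Falcons, Marlins, Titans, Rockets, Herons — 5.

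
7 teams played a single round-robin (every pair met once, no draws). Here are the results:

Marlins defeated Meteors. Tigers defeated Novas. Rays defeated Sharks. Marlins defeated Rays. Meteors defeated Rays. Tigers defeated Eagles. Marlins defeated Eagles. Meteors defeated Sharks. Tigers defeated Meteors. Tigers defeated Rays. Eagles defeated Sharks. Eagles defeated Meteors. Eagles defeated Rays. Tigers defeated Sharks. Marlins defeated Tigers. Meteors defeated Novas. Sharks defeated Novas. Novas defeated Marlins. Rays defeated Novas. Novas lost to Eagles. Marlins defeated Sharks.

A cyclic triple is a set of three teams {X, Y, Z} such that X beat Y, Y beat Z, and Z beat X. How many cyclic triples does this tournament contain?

Win totals: Novas 1, Meteors 3, Sharks 1, Eagles 4, Marlins 5, Rays 2, Tigers 5.
A team with w wins dominates both others in C(w,2) triples; summing gives 0 + 3 + 0 + 6 + 10 + 1 + 10 = 30 transitive triples.
Total triples C(7,3) = 35, so cyclic triples = 35 − 30 = 5.

5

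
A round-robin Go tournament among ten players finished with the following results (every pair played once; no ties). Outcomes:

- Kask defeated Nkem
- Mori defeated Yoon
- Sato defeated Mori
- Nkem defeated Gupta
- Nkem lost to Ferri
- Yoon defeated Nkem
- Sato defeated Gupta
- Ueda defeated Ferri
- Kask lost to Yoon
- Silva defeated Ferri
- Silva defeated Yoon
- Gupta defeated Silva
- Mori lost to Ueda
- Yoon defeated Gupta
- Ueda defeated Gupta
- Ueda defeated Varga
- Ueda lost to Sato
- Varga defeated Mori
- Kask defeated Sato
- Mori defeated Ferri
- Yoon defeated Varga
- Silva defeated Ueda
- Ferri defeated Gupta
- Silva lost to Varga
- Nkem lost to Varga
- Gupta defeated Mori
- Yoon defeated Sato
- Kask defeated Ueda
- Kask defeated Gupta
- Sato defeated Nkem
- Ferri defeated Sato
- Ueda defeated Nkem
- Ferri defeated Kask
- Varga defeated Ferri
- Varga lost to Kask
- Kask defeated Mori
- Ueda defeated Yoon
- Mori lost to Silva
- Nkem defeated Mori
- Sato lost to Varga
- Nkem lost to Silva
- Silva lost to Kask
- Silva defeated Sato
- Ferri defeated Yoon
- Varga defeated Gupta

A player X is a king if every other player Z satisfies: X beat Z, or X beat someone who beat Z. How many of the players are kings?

6

Ferri reaches everyone (king).
Gupta cannot reach Kask, Varga in two steps.
Kask reaches everyone (king).
Varga reaches everyone (king).
Yoon reaches everyone (king).
Silva reaches everyone (king).
Nkem cannot reach Kask, Varga, Ueda, Sato in two steps.
Mori cannot reach Silva, Ueda in two steps.
Ueda reaches everyone (king).
Sato cannot reach Kask in two steps.
Kings: Ferri, Kask, Varga, Yoon, Silva, Ueda — 6.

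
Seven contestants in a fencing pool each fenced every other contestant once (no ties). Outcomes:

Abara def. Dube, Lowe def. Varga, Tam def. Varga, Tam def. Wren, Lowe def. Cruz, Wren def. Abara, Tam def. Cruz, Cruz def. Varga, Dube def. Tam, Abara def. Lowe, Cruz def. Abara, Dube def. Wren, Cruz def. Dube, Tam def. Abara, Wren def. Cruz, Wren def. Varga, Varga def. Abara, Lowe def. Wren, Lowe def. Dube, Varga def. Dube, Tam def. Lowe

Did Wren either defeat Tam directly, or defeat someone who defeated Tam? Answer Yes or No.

No

Wren did not beat Tam directly.
Wren beat Varga, Abara, Cruz, but each of them lost to Tam. No two-step path.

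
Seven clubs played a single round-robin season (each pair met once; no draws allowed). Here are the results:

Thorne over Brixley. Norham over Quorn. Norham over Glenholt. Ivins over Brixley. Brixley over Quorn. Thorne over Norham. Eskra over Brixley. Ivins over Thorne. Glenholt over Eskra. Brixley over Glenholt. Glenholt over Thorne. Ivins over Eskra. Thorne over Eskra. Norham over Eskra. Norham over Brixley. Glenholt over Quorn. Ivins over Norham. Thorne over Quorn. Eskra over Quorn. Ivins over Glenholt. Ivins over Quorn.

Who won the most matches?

Ivins

Win totals: Brixley 2, Thorne 4, Glenholt 3, Ivins 6, Quorn 0, Norham 4, Eskra 2.
Ivins leads with 6 wins (next highest: 4).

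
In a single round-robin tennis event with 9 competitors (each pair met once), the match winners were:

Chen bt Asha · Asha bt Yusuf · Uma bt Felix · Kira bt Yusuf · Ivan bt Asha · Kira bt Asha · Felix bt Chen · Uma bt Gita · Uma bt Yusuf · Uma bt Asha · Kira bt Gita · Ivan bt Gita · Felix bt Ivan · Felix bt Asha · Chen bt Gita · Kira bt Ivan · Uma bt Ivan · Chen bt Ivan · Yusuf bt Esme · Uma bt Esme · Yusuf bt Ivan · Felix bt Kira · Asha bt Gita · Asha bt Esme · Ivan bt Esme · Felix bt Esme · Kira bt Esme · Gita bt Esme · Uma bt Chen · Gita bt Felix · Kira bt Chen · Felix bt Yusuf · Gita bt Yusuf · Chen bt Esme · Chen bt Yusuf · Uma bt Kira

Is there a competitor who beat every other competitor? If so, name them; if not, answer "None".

Uma has 8 wins out of 8 opponents — a perfect record.

Uma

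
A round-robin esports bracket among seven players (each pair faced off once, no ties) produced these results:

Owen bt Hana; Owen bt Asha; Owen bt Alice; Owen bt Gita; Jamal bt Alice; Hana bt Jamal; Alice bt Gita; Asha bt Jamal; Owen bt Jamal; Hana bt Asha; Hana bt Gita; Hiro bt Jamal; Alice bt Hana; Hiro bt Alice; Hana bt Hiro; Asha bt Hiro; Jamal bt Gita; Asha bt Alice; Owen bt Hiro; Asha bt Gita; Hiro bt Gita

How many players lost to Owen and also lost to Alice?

Owen beat: Jamal, Hiro, Gita, Hana, Asha, Alice.
Alice beat: Gita, Hana.
Both beat: Gita, Hana — 2.

2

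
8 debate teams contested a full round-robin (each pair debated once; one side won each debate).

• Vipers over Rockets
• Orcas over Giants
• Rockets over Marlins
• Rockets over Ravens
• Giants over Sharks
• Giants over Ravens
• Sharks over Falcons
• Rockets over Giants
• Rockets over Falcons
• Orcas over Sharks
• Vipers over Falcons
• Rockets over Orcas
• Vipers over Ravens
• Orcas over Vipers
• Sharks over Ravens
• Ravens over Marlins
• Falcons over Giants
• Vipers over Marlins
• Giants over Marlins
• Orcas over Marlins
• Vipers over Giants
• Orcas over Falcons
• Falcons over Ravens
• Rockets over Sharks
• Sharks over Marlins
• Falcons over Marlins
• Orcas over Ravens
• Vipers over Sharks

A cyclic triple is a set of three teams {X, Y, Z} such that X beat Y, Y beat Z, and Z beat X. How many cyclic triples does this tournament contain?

Win totals: Sharks 3, Orcas 6, Giants 3, Ravens 1, Vipers 6, Rockets 6, Marlins 0, Falcons 3.
A team with w wins dominates both others in C(w,2) triples; summing gives 3 + 15 + 3 + 0 + 15 + 15 + 0 + 3 = 54 transitive triples.
Total triples C(8,3) = 56, so cyclic triples = 56 − 54 = 2.

2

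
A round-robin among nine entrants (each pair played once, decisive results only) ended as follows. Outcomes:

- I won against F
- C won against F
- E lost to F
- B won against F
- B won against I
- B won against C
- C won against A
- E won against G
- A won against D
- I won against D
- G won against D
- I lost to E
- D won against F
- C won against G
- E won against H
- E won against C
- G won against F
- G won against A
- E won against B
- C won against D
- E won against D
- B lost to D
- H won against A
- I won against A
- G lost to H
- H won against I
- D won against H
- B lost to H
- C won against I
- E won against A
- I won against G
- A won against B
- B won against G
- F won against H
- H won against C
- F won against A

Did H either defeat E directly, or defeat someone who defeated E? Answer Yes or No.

No

H did not beat E directly.
H beat A, B, C, G, I, but each of them lost to E. No two-step path.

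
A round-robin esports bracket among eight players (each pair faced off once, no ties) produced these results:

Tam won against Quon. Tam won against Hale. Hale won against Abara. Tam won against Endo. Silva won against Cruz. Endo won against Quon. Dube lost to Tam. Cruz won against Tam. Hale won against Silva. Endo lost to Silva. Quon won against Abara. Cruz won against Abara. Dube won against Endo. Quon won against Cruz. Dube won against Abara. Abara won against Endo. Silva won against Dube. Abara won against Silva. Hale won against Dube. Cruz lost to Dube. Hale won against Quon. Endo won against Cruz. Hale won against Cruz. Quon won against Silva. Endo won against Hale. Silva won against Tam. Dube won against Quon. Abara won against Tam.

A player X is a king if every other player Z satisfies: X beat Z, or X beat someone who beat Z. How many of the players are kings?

7

Silva reaches everyone (king).
Endo reaches everyone (king).
Quon cannot reach Hale in two steps.
Dube reaches everyone (king).
Abara reaches everyone (king).
Cruz reaches everyone (king).
Hale reaches everyone (king).
Tam reaches everyone (king).
Kings: Silva, Endo, Dube, Abara, Cruz, Hale, Tam — 7.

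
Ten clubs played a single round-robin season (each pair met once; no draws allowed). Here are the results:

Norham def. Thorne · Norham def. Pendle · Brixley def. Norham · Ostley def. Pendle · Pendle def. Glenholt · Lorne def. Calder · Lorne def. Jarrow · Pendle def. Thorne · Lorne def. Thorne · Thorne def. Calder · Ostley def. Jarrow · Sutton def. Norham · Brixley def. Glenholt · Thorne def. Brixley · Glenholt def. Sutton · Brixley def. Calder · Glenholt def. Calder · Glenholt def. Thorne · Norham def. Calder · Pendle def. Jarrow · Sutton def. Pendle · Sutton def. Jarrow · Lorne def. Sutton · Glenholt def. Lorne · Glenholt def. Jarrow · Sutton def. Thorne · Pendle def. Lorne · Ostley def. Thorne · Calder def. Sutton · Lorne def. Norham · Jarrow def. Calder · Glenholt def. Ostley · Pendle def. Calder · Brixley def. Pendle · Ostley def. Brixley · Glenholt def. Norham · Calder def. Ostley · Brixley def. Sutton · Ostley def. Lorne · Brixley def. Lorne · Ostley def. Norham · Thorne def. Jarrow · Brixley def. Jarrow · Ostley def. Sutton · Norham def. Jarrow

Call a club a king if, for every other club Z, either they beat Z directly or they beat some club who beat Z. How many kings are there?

6

Norham reaches everyone (king).
Pendle reaches everyone (king).
Brixley reaches everyone (king).
Calder cannot reach Glenholt in two steps.
Glenholt reaches everyone (king).
Sutton cannot reach Ostley in two steps.
Jarrow cannot reach Norham, Pendle, Brixley, Glenholt, Thorne, Lorne in two steps.
Ostley reaches everyone (king).
Thorne reaches everyone (king).
Lorne cannot reach Glenholt in two steps.
Kings: Norham, Pendle, Brixley, Glenholt, Ostley, Thorne — 6.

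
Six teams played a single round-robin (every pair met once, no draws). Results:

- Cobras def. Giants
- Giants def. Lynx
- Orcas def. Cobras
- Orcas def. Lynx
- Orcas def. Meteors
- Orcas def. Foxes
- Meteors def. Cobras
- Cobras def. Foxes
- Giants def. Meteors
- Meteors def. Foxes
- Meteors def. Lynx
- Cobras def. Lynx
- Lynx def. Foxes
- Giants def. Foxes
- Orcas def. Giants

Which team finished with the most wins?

Orcas

Win totals: Foxes 0, Cobras 3, Giants 3, Lynx 1, Meteors 3, Orcas 5.
Orcas leads with 5 wins (next highest: 3).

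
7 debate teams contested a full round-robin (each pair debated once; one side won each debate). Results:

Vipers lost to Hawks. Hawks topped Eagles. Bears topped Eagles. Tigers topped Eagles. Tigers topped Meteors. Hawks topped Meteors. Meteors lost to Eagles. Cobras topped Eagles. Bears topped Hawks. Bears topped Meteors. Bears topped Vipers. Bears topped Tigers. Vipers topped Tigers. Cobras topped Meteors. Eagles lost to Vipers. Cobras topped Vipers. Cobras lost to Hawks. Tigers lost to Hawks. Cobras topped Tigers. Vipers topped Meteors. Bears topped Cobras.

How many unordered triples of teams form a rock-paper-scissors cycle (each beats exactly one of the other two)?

0

Win totals: Hawks 5, Vipers 3, Meteors 0, Eagles 1, Tigers 2, Bears 6, Cobras 4.
A team with w wins dominates both others in C(w,2) triples; summing gives 10 + 3 + 0 + 0 + 1 + 15 + 6 = 35 transitive triples.
Total triples C(7,3) = 35, so cyclic triples = 35 − 35 = 0.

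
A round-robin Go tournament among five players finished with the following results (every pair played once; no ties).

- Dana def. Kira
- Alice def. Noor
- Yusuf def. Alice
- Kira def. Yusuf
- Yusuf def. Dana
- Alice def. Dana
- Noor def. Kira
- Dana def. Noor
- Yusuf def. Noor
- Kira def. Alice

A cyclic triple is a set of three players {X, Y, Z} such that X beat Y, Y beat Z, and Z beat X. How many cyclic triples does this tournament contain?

Of the C(5,3) = 10 triples, the cyclic ones are: {Dana, Alice, Kira}; {Dana, Kira, Yusuf}; {Alice, Noor, Kira}; {Noor, Kira, Yusuf}.
That is 4.

4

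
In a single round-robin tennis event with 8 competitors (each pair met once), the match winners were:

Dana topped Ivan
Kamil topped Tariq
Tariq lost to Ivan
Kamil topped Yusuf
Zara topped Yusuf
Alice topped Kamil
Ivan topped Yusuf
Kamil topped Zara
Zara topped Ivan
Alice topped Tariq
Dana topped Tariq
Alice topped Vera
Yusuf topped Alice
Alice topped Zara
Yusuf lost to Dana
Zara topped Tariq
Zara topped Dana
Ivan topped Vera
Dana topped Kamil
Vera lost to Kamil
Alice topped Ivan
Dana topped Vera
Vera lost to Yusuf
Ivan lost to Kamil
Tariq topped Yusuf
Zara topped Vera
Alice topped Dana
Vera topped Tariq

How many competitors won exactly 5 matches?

3

Win totals: Ivan 3, Yusuf 2, Zara 5, Alice 6, Dana 5, Vera 1, Tariq 1, Kamil 5.
Exactly 5: Zara, Dana, Kamil — 3 competitors.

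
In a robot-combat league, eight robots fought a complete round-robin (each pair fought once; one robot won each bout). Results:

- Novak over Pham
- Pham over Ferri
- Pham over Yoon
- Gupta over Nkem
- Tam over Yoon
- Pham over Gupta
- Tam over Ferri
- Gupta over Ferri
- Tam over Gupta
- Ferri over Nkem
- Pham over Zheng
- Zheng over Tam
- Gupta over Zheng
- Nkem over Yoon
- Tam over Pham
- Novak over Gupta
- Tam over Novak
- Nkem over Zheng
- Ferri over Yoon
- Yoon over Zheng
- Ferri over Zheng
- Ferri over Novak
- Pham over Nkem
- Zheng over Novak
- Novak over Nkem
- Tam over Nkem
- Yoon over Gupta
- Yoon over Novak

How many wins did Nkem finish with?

2

Nkem's results: beat Yoon, Zheng; lost to Gupta, Novak, Tam, Ferri, Pham.
That is 2 wins.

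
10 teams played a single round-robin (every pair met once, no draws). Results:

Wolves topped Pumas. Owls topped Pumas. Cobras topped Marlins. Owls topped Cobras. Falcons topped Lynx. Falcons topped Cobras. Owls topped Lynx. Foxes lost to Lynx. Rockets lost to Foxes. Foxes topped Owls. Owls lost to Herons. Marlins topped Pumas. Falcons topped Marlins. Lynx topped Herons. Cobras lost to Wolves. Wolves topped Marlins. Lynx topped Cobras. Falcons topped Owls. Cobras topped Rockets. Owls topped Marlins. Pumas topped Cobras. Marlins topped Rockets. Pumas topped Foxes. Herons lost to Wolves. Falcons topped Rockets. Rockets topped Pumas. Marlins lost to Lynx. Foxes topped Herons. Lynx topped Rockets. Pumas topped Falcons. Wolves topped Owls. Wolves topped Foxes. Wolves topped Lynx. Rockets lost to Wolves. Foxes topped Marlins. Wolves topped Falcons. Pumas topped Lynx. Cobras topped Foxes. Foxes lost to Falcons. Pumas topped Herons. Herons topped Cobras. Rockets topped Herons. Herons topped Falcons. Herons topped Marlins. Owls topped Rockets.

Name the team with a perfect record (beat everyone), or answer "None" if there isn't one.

Wolves has 9 wins out of 9 opponents — a perfect record.

Wolves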